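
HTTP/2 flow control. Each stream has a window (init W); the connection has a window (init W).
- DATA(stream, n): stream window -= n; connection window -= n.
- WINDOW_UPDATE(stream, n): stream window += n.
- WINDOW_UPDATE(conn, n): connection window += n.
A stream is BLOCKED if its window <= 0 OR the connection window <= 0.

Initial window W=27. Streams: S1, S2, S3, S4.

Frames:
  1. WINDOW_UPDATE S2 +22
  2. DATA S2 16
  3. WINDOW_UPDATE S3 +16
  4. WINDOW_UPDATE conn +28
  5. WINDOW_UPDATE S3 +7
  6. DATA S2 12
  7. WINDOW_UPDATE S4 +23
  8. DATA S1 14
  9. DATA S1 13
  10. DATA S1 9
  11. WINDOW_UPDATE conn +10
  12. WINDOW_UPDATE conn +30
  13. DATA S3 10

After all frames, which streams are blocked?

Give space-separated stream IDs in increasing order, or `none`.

Op 1: conn=27 S1=27 S2=49 S3=27 S4=27 blocked=[]
Op 2: conn=11 S1=27 S2=33 S3=27 S4=27 blocked=[]
Op 3: conn=11 S1=27 S2=33 S3=43 S4=27 blocked=[]
Op 4: conn=39 S1=27 S2=33 S3=43 S4=27 blocked=[]
Op 5: conn=39 S1=27 S2=33 S3=50 S4=27 blocked=[]
Op 6: conn=27 S1=27 S2=21 S3=50 S4=27 blocked=[]
Op 7: conn=27 S1=27 S2=21 S3=50 S4=50 blocked=[]
Op 8: conn=13 S1=13 S2=21 S3=50 S4=50 blocked=[]
Op 9: conn=0 S1=0 S2=21 S3=50 S4=50 blocked=[1, 2, 3, 4]
Op 10: conn=-9 S1=-9 S2=21 S3=50 S4=50 blocked=[1, 2, 3, 4]
Op 11: conn=1 S1=-9 S2=21 S3=50 S4=50 blocked=[1]
Op 12: conn=31 S1=-9 S2=21 S3=50 S4=50 blocked=[1]
Op 13: conn=21 S1=-9 S2=21 S3=40 S4=50 blocked=[1]

Answer: S1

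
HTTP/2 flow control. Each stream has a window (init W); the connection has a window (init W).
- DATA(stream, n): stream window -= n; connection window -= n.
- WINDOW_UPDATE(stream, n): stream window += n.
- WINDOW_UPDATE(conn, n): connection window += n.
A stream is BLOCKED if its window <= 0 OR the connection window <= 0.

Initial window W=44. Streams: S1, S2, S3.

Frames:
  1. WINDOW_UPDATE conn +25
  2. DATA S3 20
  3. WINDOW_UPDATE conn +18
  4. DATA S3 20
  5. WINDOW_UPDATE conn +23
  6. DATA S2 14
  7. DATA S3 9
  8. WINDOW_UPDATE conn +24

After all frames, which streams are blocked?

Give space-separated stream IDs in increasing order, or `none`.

Op 1: conn=69 S1=44 S2=44 S3=44 blocked=[]
Op 2: conn=49 S1=44 S2=44 S3=24 blocked=[]
Op 3: conn=67 S1=44 S2=44 S3=24 blocked=[]
Op 4: conn=47 S1=44 S2=44 S3=4 blocked=[]
Op 5: conn=70 S1=44 S2=44 S3=4 blocked=[]
Op 6: conn=56 S1=44 S2=30 S3=4 blocked=[]
Op 7: conn=47 S1=44 S2=30 S3=-5 blocked=[3]
Op 8: conn=71 S1=44 S2=30 S3=-5 blocked=[3]

Answer: S3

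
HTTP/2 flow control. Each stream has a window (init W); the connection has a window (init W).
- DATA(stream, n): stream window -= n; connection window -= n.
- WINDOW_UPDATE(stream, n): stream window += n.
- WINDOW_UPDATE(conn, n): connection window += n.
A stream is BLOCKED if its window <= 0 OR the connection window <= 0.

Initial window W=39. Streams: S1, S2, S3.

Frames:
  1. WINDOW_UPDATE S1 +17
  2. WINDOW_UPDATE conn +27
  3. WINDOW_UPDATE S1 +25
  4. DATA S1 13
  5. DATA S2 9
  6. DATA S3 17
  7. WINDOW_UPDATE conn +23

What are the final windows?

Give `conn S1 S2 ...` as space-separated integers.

Answer: 50 68 30 22

Derivation:
Op 1: conn=39 S1=56 S2=39 S3=39 blocked=[]
Op 2: conn=66 S1=56 S2=39 S3=39 blocked=[]
Op 3: conn=66 S1=81 S2=39 S3=39 blocked=[]
Op 4: conn=53 S1=68 S2=39 S3=39 blocked=[]
Op 5: conn=44 S1=68 S2=30 S3=39 blocked=[]
Op 6: conn=27 S1=68 S2=30 S3=22 blocked=[]
Op 7: conn=50 S1=68 S2=30 S3=22 blocked=[]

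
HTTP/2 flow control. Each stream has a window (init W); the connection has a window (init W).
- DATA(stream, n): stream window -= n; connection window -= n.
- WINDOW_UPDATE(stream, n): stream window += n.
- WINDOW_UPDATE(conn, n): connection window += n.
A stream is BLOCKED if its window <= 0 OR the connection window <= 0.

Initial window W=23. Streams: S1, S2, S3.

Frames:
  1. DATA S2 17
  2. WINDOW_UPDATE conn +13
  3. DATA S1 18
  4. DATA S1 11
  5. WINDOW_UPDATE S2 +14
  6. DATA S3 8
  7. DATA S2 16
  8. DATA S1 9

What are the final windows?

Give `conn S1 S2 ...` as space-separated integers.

Answer: -43 -15 4 15

Derivation:
Op 1: conn=6 S1=23 S2=6 S3=23 blocked=[]
Op 2: conn=19 S1=23 S2=6 S3=23 blocked=[]
Op 3: conn=1 S1=5 S2=6 S3=23 blocked=[]
Op 4: conn=-10 S1=-6 S2=6 S3=23 blocked=[1, 2, 3]
Op 5: conn=-10 S1=-6 S2=20 S3=23 blocked=[1, 2, 3]
Op 6: conn=-18 S1=-6 S2=20 S3=15 blocked=[1, 2, 3]
Op 7: conn=-34 S1=-6 S2=4 S3=15 blocked=[1, 2, 3]
Op 8: conn=-43 S1=-15 S2=4 S3=15 blocked=[1, 2, 3]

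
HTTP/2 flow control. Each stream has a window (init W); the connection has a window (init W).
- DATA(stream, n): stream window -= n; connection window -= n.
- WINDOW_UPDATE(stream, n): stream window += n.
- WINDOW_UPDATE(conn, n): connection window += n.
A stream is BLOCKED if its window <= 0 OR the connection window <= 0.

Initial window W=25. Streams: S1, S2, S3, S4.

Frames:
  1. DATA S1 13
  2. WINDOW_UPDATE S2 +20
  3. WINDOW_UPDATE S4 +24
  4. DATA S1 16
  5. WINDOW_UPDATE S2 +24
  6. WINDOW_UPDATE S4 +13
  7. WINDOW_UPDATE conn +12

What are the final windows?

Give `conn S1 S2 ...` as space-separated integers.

Answer: 8 -4 69 25 62

Derivation:
Op 1: conn=12 S1=12 S2=25 S3=25 S4=25 blocked=[]
Op 2: conn=12 S1=12 S2=45 S3=25 S4=25 blocked=[]
Op 3: conn=12 S1=12 S2=45 S3=25 S4=49 blocked=[]
Op 4: conn=-4 S1=-4 S2=45 S3=25 S4=49 blocked=[1, 2, 3, 4]
Op 5: conn=-4 S1=-4 S2=69 S3=25 S4=49 blocked=[1, 2, 3, 4]
Op 6: conn=-4 S1=-4 S2=69 S3=25 S4=62 blocked=[1, 2, 3, 4]
Op 7: conn=8 S1=-4 S2=69 S3=25 S4=62 blocked=[1]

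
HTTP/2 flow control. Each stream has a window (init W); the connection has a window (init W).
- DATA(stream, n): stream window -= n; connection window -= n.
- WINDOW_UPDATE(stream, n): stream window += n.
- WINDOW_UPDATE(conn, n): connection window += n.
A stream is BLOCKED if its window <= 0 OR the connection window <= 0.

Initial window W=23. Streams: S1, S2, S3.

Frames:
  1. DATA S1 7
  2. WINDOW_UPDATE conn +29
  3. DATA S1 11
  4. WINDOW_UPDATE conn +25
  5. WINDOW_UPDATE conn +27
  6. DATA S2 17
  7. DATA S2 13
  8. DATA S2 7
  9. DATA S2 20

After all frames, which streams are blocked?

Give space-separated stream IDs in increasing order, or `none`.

Op 1: conn=16 S1=16 S2=23 S3=23 blocked=[]
Op 2: conn=45 S1=16 S2=23 S3=23 blocked=[]
Op 3: conn=34 S1=5 S2=23 S3=23 blocked=[]
Op 4: conn=59 S1=5 S2=23 S3=23 blocked=[]
Op 5: conn=86 S1=5 S2=23 S3=23 blocked=[]
Op 6: conn=69 S1=5 S2=6 S3=23 blocked=[]
Op 7: conn=56 S1=5 S2=-7 S3=23 blocked=[2]
Op 8: conn=49 S1=5 S2=-14 S3=23 blocked=[2]
Op 9: conn=29 S1=5 S2=-34 S3=23 blocked=[2]

Answer: S2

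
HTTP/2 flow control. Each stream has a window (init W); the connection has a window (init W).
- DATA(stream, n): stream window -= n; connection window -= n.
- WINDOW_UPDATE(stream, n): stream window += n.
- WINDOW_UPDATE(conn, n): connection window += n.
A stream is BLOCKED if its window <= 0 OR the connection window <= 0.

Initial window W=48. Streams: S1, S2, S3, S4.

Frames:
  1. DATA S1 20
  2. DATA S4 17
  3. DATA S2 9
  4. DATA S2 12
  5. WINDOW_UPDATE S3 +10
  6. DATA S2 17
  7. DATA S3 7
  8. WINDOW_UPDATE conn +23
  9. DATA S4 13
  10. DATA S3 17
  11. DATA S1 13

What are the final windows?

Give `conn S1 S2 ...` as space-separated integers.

Answer: -54 15 10 34 18

Derivation:
Op 1: conn=28 S1=28 S2=48 S3=48 S4=48 blocked=[]
Op 2: conn=11 S1=28 S2=48 S3=48 S4=31 blocked=[]
Op 3: conn=2 S1=28 S2=39 S3=48 S4=31 blocked=[]
Op 4: conn=-10 S1=28 S2=27 S3=48 S4=31 blocked=[1, 2, 3, 4]
Op 5: conn=-10 S1=28 S2=27 S3=58 S4=31 blocked=[1, 2, 3, 4]
Op 6: conn=-27 S1=28 S2=10 S3=58 S4=31 blocked=[1, 2, 3, 4]
Op 7: conn=-34 S1=28 S2=10 S3=51 S4=31 blocked=[1, 2, 3, 4]
Op 8: conn=-11 S1=28 S2=10 S3=51 S4=31 blocked=[1, 2, 3, 4]
Op 9: conn=-24 S1=28 S2=10 S3=51 S4=18 blocked=[1, 2, 3, 4]
Op 10: conn=-41 S1=28 S2=10 S3=34 S4=18 blocked=[1, 2, 3, 4]
Op 11: conn=-54 S1=15 S2=10 S3=34 S4=18 blocked=[1, 2, 3, 4]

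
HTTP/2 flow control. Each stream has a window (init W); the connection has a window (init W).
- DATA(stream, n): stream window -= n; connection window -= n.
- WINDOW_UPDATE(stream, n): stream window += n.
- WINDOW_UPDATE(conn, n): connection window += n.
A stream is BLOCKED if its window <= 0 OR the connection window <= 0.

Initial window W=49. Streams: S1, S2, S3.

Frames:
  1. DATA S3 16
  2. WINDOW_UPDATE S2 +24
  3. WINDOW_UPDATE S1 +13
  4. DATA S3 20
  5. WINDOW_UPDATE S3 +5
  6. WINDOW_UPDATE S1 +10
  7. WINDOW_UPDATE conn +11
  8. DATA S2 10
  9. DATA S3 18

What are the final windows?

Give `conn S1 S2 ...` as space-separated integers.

Answer: -4 72 63 0

Derivation:
Op 1: conn=33 S1=49 S2=49 S3=33 blocked=[]
Op 2: conn=33 S1=49 S2=73 S3=33 blocked=[]
Op 3: conn=33 S1=62 S2=73 S3=33 blocked=[]
Op 4: conn=13 S1=62 S2=73 S3=13 blocked=[]
Op 5: conn=13 S1=62 S2=73 S3=18 blocked=[]
Op 6: conn=13 S1=72 S2=73 S3=18 blocked=[]
Op 7: conn=24 S1=72 S2=73 S3=18 blocked=[]
Op 8: conn=14 S1=72 S2=63 S3=18 blocked=[]
Op 9: conn=-4 S1=72 S2=63 S3=0 blocked=[1, 2, 3]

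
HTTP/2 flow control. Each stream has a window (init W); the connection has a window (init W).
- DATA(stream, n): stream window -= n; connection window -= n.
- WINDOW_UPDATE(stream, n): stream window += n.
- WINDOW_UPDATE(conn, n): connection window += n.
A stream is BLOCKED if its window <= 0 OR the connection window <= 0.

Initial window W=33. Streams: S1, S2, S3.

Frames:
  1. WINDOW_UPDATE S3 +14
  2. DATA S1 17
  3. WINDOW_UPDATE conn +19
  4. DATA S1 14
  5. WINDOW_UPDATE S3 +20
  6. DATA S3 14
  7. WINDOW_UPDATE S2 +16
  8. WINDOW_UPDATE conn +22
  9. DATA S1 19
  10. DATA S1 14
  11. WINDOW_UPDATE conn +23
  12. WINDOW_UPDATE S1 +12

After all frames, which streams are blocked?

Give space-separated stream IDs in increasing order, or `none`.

Answer: S1

Derivation:
Op 1: conn=33 S1=33 S2=33 S3=47 blocked=[]
Op 2: conn=16 S1=16 S2=33 S3=47 blocked=[]
Op 3: conn=35 S1=16 S2=33 S3=47 blocked=[]
Op 4: conn=21 S1=2 S2=33 S3=47 blocked=[]
Op 5: conn=21 S1=2 S2=33 S3=67 blocked=[]
Op 6: conn=7 S1=2 S2=33 S3=53 blocked=[]
Op 7: conn=7 S1=2 S2=49 S3=53 blocked=[]
Op 8: conn=29 S1=2 S2=49 S3=53 blocked=[]
Op 9: conn=10 S1=-17 S2=49 S3=53 blocked=[1]
Op 10: conn=-4 S1=-31 S2=49 S3=53 blocked=[1, 2, 3]
Op 11: conn=19 S1=-31 S2=49 S3=53 blocked=[1]
Op 12: conn=19 S1=-19 S2=49 S3=53 blocked=[1]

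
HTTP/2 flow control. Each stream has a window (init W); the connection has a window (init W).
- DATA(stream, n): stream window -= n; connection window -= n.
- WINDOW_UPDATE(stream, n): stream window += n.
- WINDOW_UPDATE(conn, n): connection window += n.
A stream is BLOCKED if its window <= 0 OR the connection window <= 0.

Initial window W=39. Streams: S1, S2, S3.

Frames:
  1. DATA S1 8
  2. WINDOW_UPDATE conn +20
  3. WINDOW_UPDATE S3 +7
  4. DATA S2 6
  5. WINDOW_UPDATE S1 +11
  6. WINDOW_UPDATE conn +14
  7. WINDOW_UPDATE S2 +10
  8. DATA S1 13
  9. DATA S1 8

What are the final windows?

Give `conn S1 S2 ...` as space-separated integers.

Op 1: conn=31 S1=31 S2=39 S3=39 blocked=[]
Op 2: conn=51 S1=31 S2=39 S3=39 blocked=[]
Op 3: conn=51 S1=31 S2=39 S3=46 blocked=[]
Op 4: conn=45 S1=31 S2=33 S3=46 blocked=[]
Op 5: conn=45 S1=42 S2=33 S3=46 blocked=[]
Op 6: conn=59 S1=42 S2=33 S3=46 blocked=[]
Op 7: conn=59 S1=42 S2=43 S3=46 blocked=[]
Op 8: conn=46 S1=29 S2=43 S3=46 blocked=[]
Op 9: conn=38 S1=21 S2=43 S3=46 blocked=[]

Answer: 38 21 43 46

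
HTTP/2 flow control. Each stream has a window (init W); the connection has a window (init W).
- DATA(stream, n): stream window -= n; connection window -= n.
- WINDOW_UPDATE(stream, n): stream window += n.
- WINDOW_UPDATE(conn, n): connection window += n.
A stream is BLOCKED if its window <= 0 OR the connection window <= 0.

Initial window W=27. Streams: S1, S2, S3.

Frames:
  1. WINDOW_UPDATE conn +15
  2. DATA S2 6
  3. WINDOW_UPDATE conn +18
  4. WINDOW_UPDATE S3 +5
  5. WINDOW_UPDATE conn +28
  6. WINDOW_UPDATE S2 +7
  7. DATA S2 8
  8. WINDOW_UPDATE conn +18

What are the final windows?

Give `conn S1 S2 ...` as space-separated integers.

Op 1: conn=42 S1=27 S2=27 S3=27 blocked=[]
Op 2: conn=36 S1=27 S2=21 S3=27 blocked=[]
Op 3: conn=54 S1=27 S2=21 S3=27 blocked=[]
Op 4: conn=54 S1=27 S2=21 S3=32 blocked=[]
Op 5: conn=82 S1=27 S2=21 S3=32 blocked=[]
Op 6: conn=82 S1=27 S2=28 S3=32 blocked=[]
Op 7: conn=74 S1=27 S2=20 S3=32 blocked=[]
Op 8: conn=92 S1=27 S2=20 S3=32 blocked=[]

Answer: 92 27 20 32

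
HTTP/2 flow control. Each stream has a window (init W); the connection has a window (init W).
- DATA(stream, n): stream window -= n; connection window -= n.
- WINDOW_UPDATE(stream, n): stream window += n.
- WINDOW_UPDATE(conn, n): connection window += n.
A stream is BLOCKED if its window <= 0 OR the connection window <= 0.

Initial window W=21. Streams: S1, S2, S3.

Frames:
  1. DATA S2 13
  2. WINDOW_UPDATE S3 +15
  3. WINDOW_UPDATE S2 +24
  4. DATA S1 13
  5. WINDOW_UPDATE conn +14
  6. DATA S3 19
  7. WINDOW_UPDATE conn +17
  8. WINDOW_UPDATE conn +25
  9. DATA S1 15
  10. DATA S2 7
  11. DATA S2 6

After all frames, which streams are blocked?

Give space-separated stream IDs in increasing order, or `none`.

Answer: S1

Derivation:
Op 1: conn=8 S1=21 S2=8 S3=21 blocked=[]
Op 2: conn=8 S1=21 S2=8 S3=36 blocked=[]
Op 3: conn=8 S1=21 S2=32 S3=36 blocked=[]
Op 4: conn=-5 S1=8 S2=32 S3=36 blocked=[1, 2, 3]
Op 5: conn=9 S1=8 S2=32 S3=36 blocked=[]
Op 6: conn=-10 S1=8 S2=32 S3=17 blocked=[1, 2, 3]
Op 7: conn=7 S1=8 S2=32 S3=17 blocked=[]
Op 8: conn=32 S1=8 S2=32 S3=17 blocked=[]
Op 9: conn=17 S1=-7 S2=32 S3=17 blocked=[1]
Op 10: conn=10 S1=-7 S2=25 S3=17 blocked=[1]
Op 11: conn=4 S1=-7 S2=19 S3=17 blocked=[1]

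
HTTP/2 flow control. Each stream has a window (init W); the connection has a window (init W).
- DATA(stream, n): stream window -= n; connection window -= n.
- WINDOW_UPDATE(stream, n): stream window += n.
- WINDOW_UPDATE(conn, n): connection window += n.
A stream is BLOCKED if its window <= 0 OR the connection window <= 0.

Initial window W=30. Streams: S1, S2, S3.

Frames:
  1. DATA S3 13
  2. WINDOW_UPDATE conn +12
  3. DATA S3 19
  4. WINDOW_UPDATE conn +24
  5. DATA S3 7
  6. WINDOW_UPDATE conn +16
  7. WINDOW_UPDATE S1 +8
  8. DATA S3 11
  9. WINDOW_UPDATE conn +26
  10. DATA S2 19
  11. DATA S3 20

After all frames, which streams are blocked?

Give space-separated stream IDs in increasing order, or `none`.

Answer: S3

Derivation:
Op 1: conn=17 S1=30 S2=30 S3=17 blocked=[]
Op 2: conn=29 S1=30 S2=30 S3=17 blocked=[]
Op 3: conn=10 S1=30 S2=30 S3=-2 blocked=[3]
Op 4: conn=34 S1=30 S2=30 S3=-2 blocked=[3]
Op 5: conn=27 S1=30 S2=30 S3=-9 blocked=[3]
Op 6: conn=43 S1=30 S2=30 S3=-9 blocked=[3]
Op 7: conn=43 S1=38 S2=30 S3=-9 blocked=[3]
Op 8: conn=32 S1=38 S2=30 S3=-20 blocked=[3]
Op 9: conn=58 S1=38 S2=30 S3=-20 blocked=[3]
Op 10: conn=39 S1=38 S2=11 S3=-20 blocked=[3]
Op 11: conn=19 S1=38 S2=11 S3=-40 blocked=[3]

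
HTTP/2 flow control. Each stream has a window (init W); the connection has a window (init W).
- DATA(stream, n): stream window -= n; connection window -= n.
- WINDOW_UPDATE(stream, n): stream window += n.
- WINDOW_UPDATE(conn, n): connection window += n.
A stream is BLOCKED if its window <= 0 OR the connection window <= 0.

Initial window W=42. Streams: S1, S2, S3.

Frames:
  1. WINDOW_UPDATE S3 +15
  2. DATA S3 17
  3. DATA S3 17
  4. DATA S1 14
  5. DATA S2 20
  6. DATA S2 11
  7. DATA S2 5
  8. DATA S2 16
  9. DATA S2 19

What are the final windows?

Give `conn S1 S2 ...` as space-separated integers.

Op 1: conn=42 S1=42 S2=42 S3=57 blocked=[]
Op 2: conn=25 S1=42 S2=42 S3=40 blocked=[]
Op 3: conn=8 S1=42 S2=42 S3=23 blocked=[]
Op 4: conn=-6 S1=28 S2=42 S3=23 blocked=[1, 2, 3]
Op 5: conn=-26 S1=28 S2=22 S3=23 blocked=[1, 2, 3]
Op 6: conn=-37 S1=28 S2=11 S3=23 blocked=[1, 2, 3]
Op 7: conn=-42 S1=28 S2=6 S3=23 blocked=[1, 2, 3]
Op 8: conn=-58 S1=28 S2=-10 S3=23 blocked=[1, 2, 3]
Op 9: conn=-77 S1=28 S2=-29 S3=23 blocked=[1, 2, 3]

Answer: -77 28 -29 23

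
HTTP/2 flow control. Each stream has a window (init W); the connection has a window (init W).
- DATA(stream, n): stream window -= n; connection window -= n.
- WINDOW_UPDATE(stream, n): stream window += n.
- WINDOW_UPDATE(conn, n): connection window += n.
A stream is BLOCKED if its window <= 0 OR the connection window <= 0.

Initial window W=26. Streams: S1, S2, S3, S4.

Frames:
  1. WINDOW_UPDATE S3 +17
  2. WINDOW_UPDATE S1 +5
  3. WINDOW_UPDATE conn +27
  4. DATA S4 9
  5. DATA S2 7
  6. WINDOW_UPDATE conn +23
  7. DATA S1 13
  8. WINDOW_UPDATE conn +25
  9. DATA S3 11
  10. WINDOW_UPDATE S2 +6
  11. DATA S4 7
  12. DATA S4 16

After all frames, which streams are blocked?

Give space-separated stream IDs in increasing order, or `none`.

Op 1: conn=26 S1=26 S2=26 S3=43 S4=26 blocked=[]
Op 2: conn=26 S1=31 S2=26 S3=43 S4=26 blocked=[]
Op 3: conn=53 S1=31 S2=26 S3=43 S4=26 blocked=[]
Op 4: conn=44 S1=31 S2=26 S3=43 S4=17 blocked=[]
Op 5: conn=37 S1=31 S2=19 S3=43 S4=17 blocked=[]
Op 6: conn=60 S1=31 S2=19 S3=43 S4=17 blocked=[]
Op 7: conn=47 S1=18 S2=19 S3=43 S4=17 blocked=[]
Op 8: conn=72 S1=18 S2=19 S3=43 S4=17 blocked=[]
Op 9: conn=61 S1=18 S2=19 S3=32 S4=17 blocked=[]
Op 10: conn=61 S1=18 S2=25 S3=32 S4=17 blocked=[]
Op 11: conn=54 S1=18 S2=25 S3=32 S4=10 blocked=[]
Op 12: conn=38 S1=18 S2=25 S3=32 S4=-6 blocked=[4]

Answer: S4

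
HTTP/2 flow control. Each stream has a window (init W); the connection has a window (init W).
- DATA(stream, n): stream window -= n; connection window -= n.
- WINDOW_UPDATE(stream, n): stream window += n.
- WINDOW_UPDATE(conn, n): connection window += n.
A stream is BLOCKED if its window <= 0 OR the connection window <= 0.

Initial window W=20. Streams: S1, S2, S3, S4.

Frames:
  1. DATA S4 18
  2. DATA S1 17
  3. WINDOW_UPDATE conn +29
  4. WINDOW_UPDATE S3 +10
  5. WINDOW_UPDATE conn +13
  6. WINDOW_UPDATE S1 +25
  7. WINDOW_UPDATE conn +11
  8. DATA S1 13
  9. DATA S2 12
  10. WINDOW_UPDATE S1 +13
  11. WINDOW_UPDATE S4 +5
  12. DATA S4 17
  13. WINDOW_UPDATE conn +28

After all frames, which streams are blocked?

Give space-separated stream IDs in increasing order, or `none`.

Op 1: conn=2 S1=20 S2=20 S3=20 S4=2 blocked=[]
Op 2: conn=-15 S1=3 S2=20 S3=20 S4=2 blocked=[1, 2, 3, 4]
Op 3: conn=14 S1=3 S2=20 S3=20 S4=2 blocked=[]
Op 4: conn=14 S1=3 S2=20 S3=30 S4=2 blocked=[]
Op 5: conn=27 S1=3 S2=20 S3=30 S4=2 blocked=[]
Op 6: conn=27 S1=28 S2=20 S3=30 S4=2 blocked=[]
Op 7: conn=38 S1=28 S2=20 S3=30 S4=2 blocked=[]
Op 8: conn=25 S1=15 S2=20 S3=30 S4=2 blocked=[]
Op 9: conn=13 S1=15 S2=8 S3=30 S4=2 blocked=[]
Op 10: conn=13 S1=28 S2=8 S3=30 S4=2 blocked=[]
Op 11: conn=13 S1=28 S2=8 S3=30 S4=7 blocked=[]
Op 12: conn=-4 S1=28 S2=8 S3=30 S4=-10 blocked=[1, 2, 3, 4]
Op 13: conn=24 S1=28 S2=8 S3=30 S4=-10 blocked=[4]

Answer: S4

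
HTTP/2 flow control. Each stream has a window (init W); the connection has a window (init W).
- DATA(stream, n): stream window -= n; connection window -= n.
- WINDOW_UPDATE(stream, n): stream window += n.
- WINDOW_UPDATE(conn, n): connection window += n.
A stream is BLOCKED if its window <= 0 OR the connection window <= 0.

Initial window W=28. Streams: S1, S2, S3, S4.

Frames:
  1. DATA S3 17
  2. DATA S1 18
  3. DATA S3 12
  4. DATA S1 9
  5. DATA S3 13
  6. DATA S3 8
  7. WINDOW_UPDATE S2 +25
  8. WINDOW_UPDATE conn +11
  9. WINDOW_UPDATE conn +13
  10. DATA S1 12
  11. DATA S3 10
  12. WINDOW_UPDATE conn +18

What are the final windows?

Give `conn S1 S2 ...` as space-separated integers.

Op 1: conn=11 S1=28 S2=28 S3=11 S4=28 blocked=[]
Op 2: conn=-7 S1=10 S2=28 S3=11 S4=28 blocked=[1, 2, 3, 4]
Op 3: conn=-19 S1=10 S2=28 S3=-1 S4=28 blocked=[1, 2, 3, 4]
Op 4: conn=-28 S1=1 S2=28 S3=-1 S4=28 blocked=[1, 2, 3, 4]
Op 5: conn=-41 S1=1 S2=28 S3=-14 S4=28 blocked=[1, 2, 3, 4]
Op 6: conn=-49 S1=1 S2=28 S3=-22 S4=28 blocked=[1, 2, 3, 4]
Op 7: conn=-49 S1=1 S2=53 S3=-22 S4=28 blocked=[1, 2, 3, 4]
Op 8: conn=-38 S1=1 S2=53 S3=-22 S4=28 blocked=[1, 2, 3, 4]
Op 9: conn=-25 S1=1 S2=53 S3=-22 S4=28 blocked=[1, 2, 3, 4]
Op 10: conn=-37 S1=-11 S2=53 S3=-22 S4=28 blocked=[1, 2, 3, 4]
Op 11: conn=-47 S1=-11 S2=53 S3=-32 S4=28 blocked=[1, 2, 3, 4]
Op 12: conn=-29 S1=-11 S2=53 S3=-32 S4=28 blocked=[1, 2, 3, 4]

Answer: -29 -11 53 -32 28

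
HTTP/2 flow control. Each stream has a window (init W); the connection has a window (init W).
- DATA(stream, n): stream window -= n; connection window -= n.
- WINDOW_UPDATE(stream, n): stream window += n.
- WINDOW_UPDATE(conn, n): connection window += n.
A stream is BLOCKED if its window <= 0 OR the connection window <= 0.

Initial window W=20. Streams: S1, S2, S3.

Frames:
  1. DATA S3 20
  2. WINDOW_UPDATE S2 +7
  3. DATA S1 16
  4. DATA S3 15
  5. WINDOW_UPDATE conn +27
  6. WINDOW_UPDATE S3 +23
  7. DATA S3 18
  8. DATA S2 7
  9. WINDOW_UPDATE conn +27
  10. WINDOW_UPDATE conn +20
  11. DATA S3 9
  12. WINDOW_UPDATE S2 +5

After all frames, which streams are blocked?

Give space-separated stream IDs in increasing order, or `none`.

Op 1: conn=0 S1=20 S2=20 S3=0 blocked=[1, 2, 3]
Op 2: conn=0 S1=20 S2=27 S3=0 blocked=[1, 2, 3]
Op 3: conn=-16 S1=4 S2=27 S3=0 blocked=[1, 2, 3]
Op 4: conn=-31 S1=4 S2=27 S3=-15 blocked=[1, 2, 3]
Op 5: conn=-4 S1=4 S2=27 S3=-15 blocked=[1, 2, 3]
Op 6: conn=-4 S1=4 S2=27 S3=8 blocked=[1, 2, 3]
Op 7: conn=-22 S1=4 S2=27 S3=-10 blocked=[1, 2, 3]
Op 8: conn=-29 S1=4 S2=20 S3=-10 blocked=[1, 2, 3]
Op 9: conn=-2 S1=4 S2=20 S3=-10 blocked=[1, 2, 3]
Op 10: conn=18 S1=4 S2=20 S3=-10 blocked=[3]
Op 11: conn=9 S1=4 S2=20 S3=-19 blocked=[3]
Op 12: conn=9 S1=4 S2=25 S3=-19 blocked=[3]

Answer: S3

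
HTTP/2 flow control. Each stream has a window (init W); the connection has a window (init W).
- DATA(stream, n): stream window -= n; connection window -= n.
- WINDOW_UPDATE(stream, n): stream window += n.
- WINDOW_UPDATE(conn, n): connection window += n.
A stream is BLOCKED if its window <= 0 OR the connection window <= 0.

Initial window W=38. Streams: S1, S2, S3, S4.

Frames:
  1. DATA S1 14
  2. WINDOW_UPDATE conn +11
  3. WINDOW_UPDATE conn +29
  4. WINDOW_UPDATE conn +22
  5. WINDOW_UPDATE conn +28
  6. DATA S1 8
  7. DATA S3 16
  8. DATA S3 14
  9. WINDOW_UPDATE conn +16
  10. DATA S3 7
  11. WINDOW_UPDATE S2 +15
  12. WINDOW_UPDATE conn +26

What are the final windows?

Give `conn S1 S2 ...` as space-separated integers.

Op 1: conn=24 S1=24 S2=38 S3=38 S4=38 blocked=[]
Op 2: conn=35 S1=24 S2=38 S3=38 S4=38 blocked=[]
Op 3: conn=64 S1=24 S2=38 S3=38 S4=38 blocked=[]
Op 4: conn=86 S1=24 S2=38 S3=38 S4=38 blocked=[]
Op 5: conn=114 S1=24 S2=38 S3=38 S4=38 blocked=[]
Op 6: conn=106 S1=16 S2=38 S3=38 S4=38 blocked=[]
Op 7: conn=90 S1=16 S2=38 S3=22 S4=38 blocked=[]
Op 8: conn=76 S1=16 S2=38 S3=8 S4=38 blocked=[]
Op 9: conn=92 S1=16 S2=38 S3=8 S4=38 blocked=[]
Op 10: conn=85 S1=16 S2=38 S3=1 S4=38 blocked=[]
Op 11: conn=85 S1=16 S2=53 S3=1 S4=38 blocked=[]
Op 12: conn=111 S1=16 S2=53 S3=1 S4=38 blocked=[]

Answer: 111 16 53 1 38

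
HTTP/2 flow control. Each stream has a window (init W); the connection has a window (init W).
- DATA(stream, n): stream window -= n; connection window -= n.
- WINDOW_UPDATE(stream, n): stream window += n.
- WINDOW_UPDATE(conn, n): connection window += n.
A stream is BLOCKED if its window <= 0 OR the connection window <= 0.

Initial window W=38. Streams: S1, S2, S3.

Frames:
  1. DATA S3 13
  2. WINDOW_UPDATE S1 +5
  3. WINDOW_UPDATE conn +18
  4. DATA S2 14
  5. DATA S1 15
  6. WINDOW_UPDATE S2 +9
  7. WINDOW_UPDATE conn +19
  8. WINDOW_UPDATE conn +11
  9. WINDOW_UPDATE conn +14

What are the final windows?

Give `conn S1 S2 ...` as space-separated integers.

Answer: 58 28 33 25

Derivation:
Op 1: conn=25 S1=38 S2=38 S3=25 blocked=[]
Op 2: conn=25 S1=43 S2=38 S3=25 blocked=[]
Op 3: conn=43 S1=43 S2=38 S3=25 blocked=[]
Op 4: conn=29 S1=43 S2=24 S3=25 blocked=[]
Op 5: conn=14 S1=28 S2=24 S3=25 blocked=[]
Op 6: conn=14 S1=28 S2=33 S3=25 blocked=[]
Op 7: conn=33 S1=28 S2=33 S3=25 blocked=[]
Op 8: conn=44 S1=28 S2=33 S3=25 blocked=[]
Op 9: conn=58 S1=28 S2=33 S3=25 blocked=[]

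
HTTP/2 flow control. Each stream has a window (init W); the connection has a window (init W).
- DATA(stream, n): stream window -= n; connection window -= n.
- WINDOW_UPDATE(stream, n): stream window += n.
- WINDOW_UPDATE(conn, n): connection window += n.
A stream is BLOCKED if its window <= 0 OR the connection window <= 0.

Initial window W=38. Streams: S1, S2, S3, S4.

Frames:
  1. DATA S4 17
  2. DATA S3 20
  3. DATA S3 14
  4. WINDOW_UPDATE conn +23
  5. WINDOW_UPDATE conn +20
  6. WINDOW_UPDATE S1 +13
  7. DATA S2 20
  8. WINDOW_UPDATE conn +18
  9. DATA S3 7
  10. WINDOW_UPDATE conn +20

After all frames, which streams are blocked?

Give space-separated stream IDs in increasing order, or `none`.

Answer: S3

Derivation:
Op 1: conn=21 S1=38 S2=38 S3=38 S4=21 blocked=[]
Op 2: conn=1 S1=38 S2=38 S3=18 S4=21 blocked=[]
Op 3: conn=-13 S1=38 S2=38 S3=4 S4=21 blocked=[1, 2, 3, 4]
Op 4: conn=10 S1=38 S2=38 S3=4 S4=21 blocked=[]
Op 5: conn=30 S1=38 S2=38 S3=4 S4=21 blocked=[]
Op 6: conn=30 S1=51 S2=38 S3=4 S4=21 blocked=[]
Op 7: conn=10 S1=51 S2=18 S3=4 S4=21 blocked=[]
Op 8: conn=28 S1=51 S2=18 S3=4 S4=21 blocked=[]
Op 9: conn=21 S1=51 S2=18 S3=-3 S4=21 blocked=[3]
Op 10: conn=41 S1=51 S2=18 S3=-3 S4=21 blocked=[3]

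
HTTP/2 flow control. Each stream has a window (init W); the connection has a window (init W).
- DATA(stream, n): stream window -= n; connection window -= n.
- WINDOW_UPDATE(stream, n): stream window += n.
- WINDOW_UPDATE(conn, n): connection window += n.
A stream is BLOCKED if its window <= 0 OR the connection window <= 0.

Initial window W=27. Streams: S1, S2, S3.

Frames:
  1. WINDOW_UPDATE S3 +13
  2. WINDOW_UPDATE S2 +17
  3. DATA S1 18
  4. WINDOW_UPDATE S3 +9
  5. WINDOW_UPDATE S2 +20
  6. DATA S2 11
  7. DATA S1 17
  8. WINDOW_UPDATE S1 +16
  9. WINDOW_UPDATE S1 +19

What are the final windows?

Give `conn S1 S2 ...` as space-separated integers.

Answer: -19 27 53 49

Derivation:
Op 1: conn=27 S1=27 S2=27 S3=40 blocked=[]
Op 2: conn=27 S1=27 S2=44 S3=40 blocked=[]
Op 3: conn=9 S1=9 S2=44 S3=40 blocked=[]
Op 4: conn=9 S1=9 S2=44 S3=49 blocked=[]
Op 5: conn=9 S1=9 S2=64 S3=49 blocked=[]
Op 6: conn=-2 S1=9 S2=53 S3=49 blocked=[1, 2, 3]
Op 7: conn=-19 S1=-8 S2=53 S3=49 blocked=[1, 2, 3]
Op 8: conn=-19 S1=8 S2=53 S3=49 blocked=[1, 2, 3]
Op 9: conn=-19 S1=27 S2=53 S3=49 blocked=[1, 2, 3]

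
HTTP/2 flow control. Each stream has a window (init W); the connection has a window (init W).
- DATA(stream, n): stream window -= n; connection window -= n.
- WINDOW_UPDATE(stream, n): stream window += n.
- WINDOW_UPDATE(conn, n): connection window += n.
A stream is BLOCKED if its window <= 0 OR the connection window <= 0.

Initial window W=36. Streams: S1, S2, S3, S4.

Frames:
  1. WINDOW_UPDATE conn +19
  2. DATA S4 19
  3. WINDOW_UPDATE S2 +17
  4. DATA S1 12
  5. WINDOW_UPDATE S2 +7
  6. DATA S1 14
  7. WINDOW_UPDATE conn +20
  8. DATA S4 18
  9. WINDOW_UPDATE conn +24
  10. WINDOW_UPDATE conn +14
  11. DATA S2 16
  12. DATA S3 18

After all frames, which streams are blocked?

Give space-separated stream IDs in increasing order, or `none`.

Answer: S4

Derivation:
Op 1: conn=55 S1=36 S2=36 S3=36 S4=36 blocked=[]
Op 2: conn=36 S1=36 S2=36 S3=36 S4=17 blocked=[]
Op 3: conn=36 S1=36 S2=53 S3=36 S4=17 blocked=[]
Op 4: conn=24 S1=24 S2=53 S3=36 S4=17 blocked=[]
Op 5: conn=24 S1=24 S2=60 S3=36 S4=17 blocked=[]
Op 6: conn=10 S1=10 S2=60 S3=36 S4=17 blocked=[]
Op 7: conn=30 S1=10 S2=60 S3=36 S4=17 blocked=[]
Op 8: conn=12 S1=10 S2=60 S3=36 S4=-1 blocked=[4]
Op 9: conn=36 S1=10 S2=60 S3=36 S4=-1 blocked=[4]
Op 10: conn=50 S1=10 S2=60 S3=36 S4=-1 blocked=[4]
Op 11: conn=34 S1=10 S2=44 S3=36 S4=-1 blocked=[4]
Op 12: conn=16 S1=10 S2=44 S3=18 S4=-1 blocked=[4]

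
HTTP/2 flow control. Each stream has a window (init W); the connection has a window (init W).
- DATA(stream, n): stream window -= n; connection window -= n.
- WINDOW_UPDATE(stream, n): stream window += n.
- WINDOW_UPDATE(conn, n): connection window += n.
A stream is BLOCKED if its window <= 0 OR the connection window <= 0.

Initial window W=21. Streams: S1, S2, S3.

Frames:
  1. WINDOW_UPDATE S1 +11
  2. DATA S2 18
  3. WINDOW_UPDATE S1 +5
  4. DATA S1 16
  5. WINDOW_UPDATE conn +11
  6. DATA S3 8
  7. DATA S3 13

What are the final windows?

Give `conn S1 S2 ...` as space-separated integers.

Op 1: conn=21 S1=32 S2=21 S3=21 blocked=[]
Op 2: conn=3 S1=32 S2=3 S3=21 blocked=[]
Op 3: conn=3 S1=37 S2=3 S3=21 blocked=[]
Op 4: conn=-13 S1=21 S2=3 S3=21 blocked=[1, 2, 3]
Op 5: conn=-2 S1=21 S2=3 S3=21 blocked=[1, 2, 3]
Op 6: conn=-10 S1=21 S2=3 S3=13 blocked=[1, 2, 3]
Op 7: conn=-23 S1=21 S2=3 S3=0 blocked=[1, 2, 3]

Answer: -23 21 3 0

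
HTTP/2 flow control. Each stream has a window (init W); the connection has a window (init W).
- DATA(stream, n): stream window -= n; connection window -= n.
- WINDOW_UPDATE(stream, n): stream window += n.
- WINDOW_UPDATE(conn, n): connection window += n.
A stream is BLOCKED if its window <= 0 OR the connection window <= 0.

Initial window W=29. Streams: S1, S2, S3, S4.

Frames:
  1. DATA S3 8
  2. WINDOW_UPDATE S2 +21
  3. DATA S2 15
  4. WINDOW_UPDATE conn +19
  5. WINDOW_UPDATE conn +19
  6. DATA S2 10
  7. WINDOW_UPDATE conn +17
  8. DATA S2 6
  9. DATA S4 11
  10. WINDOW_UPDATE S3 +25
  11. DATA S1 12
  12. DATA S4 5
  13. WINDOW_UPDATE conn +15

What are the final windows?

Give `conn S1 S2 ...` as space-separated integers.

Op 1: conn=21 S1=29 S2=29 S3=21 S4=29 blocked=[]
Op 2: conn=21 S1=29 S2=50 S3=21 S4=29 blocked=[]
Op 3: conn=6 S1=29 S2=35 S3=21 S4=29 blocked=[]
Op 4: conn=25 S1=29 S2=35 S3=21 S4=29 blocked=[]
Op 5: conn=44 S1=29 S2=35 S3=21 S4=29 blocked=[]
Op 6: conn=34 S1=29 S2=25 S3=21 S4=29 blocked=[]
Op 7: conn=51 S1=29 S2=25 S3=21 S4=29 blocked=[]
Op 8: conn=45 S1=29 S2=19 S3=21 S4=29 blocked=[]
Op 9: conn=34 S1=29 S2=19 S3=21 S4=18 blocked=[]
Op 10: conn=34 S1=29 S2=19 S3=46 S4=18 blocked=[]
Op 11: conn=22 S1=17 S2=19 S3=46 S4=18 blocked=[]
Op 12: conn=17 S1=17 S2=19 S3=46 S4=13 blocked=[]
Op 13: conn=32 S1=17 S2=19 S3=46 S4=13 blocked=[]

Answer: 32 17 19 46 13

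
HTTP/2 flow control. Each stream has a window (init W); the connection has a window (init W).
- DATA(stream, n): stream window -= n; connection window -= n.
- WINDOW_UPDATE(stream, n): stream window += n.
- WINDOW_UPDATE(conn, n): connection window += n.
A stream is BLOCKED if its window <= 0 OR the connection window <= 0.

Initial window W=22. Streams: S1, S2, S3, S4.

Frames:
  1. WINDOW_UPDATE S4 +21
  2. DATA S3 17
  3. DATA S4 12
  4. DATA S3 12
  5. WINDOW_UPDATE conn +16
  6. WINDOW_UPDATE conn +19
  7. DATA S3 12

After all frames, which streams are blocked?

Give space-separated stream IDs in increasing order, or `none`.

Op 1: conn=22 S1=22 S2=22 S3=22 S4=43 blocked=[]
Op 2: conn=5 S1=22 S2=22 S3=5 S4=43 blocked=[]
Op 3: conn=-7 S1=22 S2=22 S3=5 S4=31 blocked=[1, 2, 3, 4]
Op 4: conn=-19 S1=22 S2=22 S3=-7 S4=31 blocked=[1, 2, 3, 4]
Op 5: conn=-3 S1=22 S2=22 S3=-7 S4=31 blocked=[1, 2, 3, 4]
Op 6: conn=16 S1=22 S2=22 S3=-7 S4=31 blocked=[3]
Op 7: conn=4 S1=22 S2=22 S3=-19 S4=31 blocked=[3]

Answer: S3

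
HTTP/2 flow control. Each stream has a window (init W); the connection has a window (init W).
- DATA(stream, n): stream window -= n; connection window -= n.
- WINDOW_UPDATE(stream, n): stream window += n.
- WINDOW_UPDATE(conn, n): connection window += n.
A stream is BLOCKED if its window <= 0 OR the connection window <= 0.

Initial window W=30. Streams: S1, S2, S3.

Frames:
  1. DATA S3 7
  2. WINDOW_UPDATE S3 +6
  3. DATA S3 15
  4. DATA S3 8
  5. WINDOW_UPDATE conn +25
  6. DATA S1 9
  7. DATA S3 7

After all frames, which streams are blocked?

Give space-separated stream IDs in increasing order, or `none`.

Op 1: conn=23 S1=30 S2=30 S3=23 blocked=[]
Op 2: conn=23 S1=30 S2=30 S3=29 blocked=[]
Op 3: conn=8 S1=30 S2=30 S3=14 blocked=[]
Op 4: conn=0 S1=30 S2=30 S3=6 blocked=[1, 2, 3]
Op 5: conn=25 S1=30 S2=30 S3=6 blocked=[]
Op 6: conn=16 S1=21 S2=30 S3=6 blocked=[]
Op 7: conn=9 S1=21 S2=30 S3=-1 blocked=[3]

Answer: S3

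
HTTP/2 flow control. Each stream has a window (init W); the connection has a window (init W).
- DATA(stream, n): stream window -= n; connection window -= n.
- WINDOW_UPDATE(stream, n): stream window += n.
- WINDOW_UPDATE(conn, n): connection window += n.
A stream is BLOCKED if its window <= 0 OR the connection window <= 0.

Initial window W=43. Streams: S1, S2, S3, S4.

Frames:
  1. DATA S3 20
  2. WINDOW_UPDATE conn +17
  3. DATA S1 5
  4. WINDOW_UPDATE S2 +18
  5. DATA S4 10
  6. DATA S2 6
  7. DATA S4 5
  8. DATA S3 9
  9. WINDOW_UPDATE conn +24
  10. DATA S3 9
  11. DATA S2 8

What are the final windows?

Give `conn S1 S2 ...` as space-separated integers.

Answer: 12 38 47 5 28

Derivation:
Op 1: conn=23 S1=43 S2=43 S3=23 S4=43 blocked=[]
Op 2: conn=40 S1=43 S2=43 S3=23 S4=43 blocked=[]
Op 3: conn=35 S1=38 S2=43 S3=23 S4=43 blocked=[]
Op 4: conn=35 S1=38 S2=61 S3=23 S4=43 blocked=[]
Op 5: conn=25 S1=38 S2=61 S3=23 S4=33 blocked=[]
Op 6: conn=19 S1=38 S2=55 S3=23 S4=33 blocked=[]
Op 7: conn=14 S1=38 S2=55 S3=23 S4=28 blocked=[]
Op 8: conn=5 S1=38 S2=55 S3=14 S4=28 blocked=[]
Op 9: conn=29 S1=38 S2=55 S3=14 S4=28 blocked=[]
Op 10: conn=20 S1=38 S2=55 S3=5 S4=28 blocked=[]
Op 11: conn=12 S1=38 S2=47 S3=5 S4=28 blocked=[]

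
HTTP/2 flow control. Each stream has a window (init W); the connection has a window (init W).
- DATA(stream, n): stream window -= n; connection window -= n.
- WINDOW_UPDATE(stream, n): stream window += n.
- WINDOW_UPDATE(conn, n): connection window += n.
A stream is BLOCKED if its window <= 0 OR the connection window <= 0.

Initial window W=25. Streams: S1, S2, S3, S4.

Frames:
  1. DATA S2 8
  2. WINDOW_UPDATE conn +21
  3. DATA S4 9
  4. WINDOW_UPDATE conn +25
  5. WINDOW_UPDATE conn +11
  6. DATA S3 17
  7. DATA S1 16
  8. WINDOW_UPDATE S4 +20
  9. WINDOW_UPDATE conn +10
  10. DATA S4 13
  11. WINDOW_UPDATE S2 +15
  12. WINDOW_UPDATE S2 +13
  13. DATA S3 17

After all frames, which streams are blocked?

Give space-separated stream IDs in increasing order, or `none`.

Op 1: conn=17 S1=25 S2=17 S3=25 S4=25 blocked=[]
Op 2: conn=38 S1=25 S2=17 S3=25 S4=25 blocked=[]
Op 3: conn=29 S1=25 S2=17 S3=25 S4=16 blocked=[]
Op 4: conn=54 S1=25 S2=17 S3=25 S4=16 blocked=[]
Op 5: conn=65 S1=25 S2=17 S3=25 S4=16 blocked=[]
Op 6: conn=48 S1=25 S2=17 S3=8 S4=16 blocked=[]
Op 7: conn=32 S1=9 S2=17 S3=8 S4=16 blocked=[]
Op 8: conn=32 S1=9 S2=17 S3=8 S4=36 blocked=[]
Op 9: conn=42 S1=9 S2=17 S3=8 S4=36 blocked=[]
Op 10: conn=29 S1=9 S2=17 S3=8 S4=23 blocked=[]
Op 11: conn=29 S1=9 S2=32 S3=8 S4=23 blocked=[]
Op 12: conn=29 S1=9 S2=45 S3=8 S4=23 blocked=[]
Op 13: conn=12 S1=9 S2=45 S3=-9 S4=23 blocked=[3]

Answer: S3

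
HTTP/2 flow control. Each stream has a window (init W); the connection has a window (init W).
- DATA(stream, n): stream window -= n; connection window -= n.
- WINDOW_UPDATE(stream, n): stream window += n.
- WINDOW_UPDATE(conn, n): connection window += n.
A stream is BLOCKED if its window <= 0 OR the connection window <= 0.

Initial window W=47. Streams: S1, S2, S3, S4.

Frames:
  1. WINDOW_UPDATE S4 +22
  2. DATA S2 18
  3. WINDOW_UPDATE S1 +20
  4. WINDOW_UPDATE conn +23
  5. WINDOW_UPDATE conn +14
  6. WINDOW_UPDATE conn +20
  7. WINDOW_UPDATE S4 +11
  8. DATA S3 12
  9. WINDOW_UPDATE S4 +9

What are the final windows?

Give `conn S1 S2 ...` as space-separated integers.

Op 1: conn=47 S1=47 S2=47 S3=47 S4=69 blocked=[]
Op 2: conn=29 S1=47 S2=29 S3=47 S4=69 blocked=[]
Op 3: conn=29 S1=67 S2=29 S3=47 S4=69 blocked=[]
Op 4: conn=52 S1=67 S2=29 S3=47 S4=69 blocked=[]
Op 5: conn=66 S1=67 S2=29 S3=47 S4=69 blocked=[]
Op 6: conn=86 S1=67 S2=29 S3=47 S4=69 blocked=[]
Op 7: conn=86 S1=67 S2=29 S3=47 S4=80 blocked=[]
Op 8: conn=74 S1=67 S2=29 S3=35 S4=80 blocked=[]
Op 9: conn=74 S1=67 S2=29 S3=35 S4=89 blocked=[]

Answer: 74 67 29 35 89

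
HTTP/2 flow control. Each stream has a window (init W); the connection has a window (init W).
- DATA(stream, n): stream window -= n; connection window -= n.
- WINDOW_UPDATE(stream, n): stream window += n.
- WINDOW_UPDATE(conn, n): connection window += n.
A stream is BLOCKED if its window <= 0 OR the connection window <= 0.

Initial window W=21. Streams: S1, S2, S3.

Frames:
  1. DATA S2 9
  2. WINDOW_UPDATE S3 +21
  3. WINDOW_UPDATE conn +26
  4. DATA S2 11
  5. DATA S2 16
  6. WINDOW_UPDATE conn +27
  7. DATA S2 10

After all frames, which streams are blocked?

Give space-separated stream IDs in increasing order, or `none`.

Op 1: conn=12 S1=21 S2=12 S3=21 blocked=[]
Op 2: conn=12 S1=21 S2=12 S3=42 blocked=[]
Op 3: conn=38 S1=21 S2=12 S3=42 blocked=[]
Op 4: conn=27 S1=21 S2=1 S3=42 blocked=[]
Op 5: conn=11 S1=21 S2=-15 S3=42 blocked=[2]
Op 6: conn=38 S1=21 S2=-15 S3=42 blocked=[2]
Op 7: conn=28 S1=21 S2=-25 S3=42 blocked=[2]

Answer: S2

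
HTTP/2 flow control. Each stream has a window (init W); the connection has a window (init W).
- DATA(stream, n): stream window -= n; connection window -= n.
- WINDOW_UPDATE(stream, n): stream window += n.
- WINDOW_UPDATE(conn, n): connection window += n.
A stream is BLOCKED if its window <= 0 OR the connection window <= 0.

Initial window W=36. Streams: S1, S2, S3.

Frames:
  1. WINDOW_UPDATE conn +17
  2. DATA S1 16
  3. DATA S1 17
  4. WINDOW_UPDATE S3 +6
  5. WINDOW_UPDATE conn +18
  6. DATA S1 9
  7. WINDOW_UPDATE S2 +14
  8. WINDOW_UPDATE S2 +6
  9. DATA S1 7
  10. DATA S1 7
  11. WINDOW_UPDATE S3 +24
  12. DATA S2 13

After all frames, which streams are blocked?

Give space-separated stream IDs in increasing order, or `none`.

Op 1: conn=53 S1=36 S2=36 S3=36 blocked=[]
Op 2: conn=37 S1=20 S2=36 S3=36 blocked=[]
Op 3: conn=20 S1=3 S2=36 S3=36 blocked=[]
Op 4: conn=20 S1=3 S2=36 S3=42 blocked=[]
Op 5: conn=38 S1=3 S2=36 S3=42 blocked=[]
Op 6: conn=29 S1=-6 S2=36 S3=42 blocked=[1]
Op 7: conn=29 S1=-6 S2=50 S3=42 blocked=[1]
Op 8: conn=29 S1=-6 S2=56 S3=42 blocked=[1]
Op 9: conn=22 S1=-13 S2=56 S3=42 blocked=[1]
Op 10: conn=15 S1=-20 S2=56 S3=42 blocked=[1]
Op 11: conn=15 S1=-20 S2=56 S3=66 blocked=[1]
Op 12: conn=2 S1=-20 S2=43 S3=66 blocked=[1]

Answer: S1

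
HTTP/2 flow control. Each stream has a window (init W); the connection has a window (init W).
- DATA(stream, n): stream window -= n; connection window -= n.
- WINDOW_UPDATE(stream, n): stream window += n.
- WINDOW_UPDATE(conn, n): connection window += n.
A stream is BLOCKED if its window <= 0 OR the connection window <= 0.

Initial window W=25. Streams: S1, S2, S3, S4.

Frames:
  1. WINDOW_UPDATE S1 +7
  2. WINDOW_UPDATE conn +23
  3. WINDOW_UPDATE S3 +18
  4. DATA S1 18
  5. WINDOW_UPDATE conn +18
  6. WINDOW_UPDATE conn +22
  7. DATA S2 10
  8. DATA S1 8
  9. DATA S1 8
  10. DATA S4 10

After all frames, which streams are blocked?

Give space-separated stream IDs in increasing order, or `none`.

Op 1: conn=25 S1=32 S2=25 S3=25 S4=25 blocked=[]
Op 2: conn=48 S1=32 S2=25 S3=25 S4=25 blocked=[]
Op 3: conn=48 S1=32 S2=25 S3=43 S4=25 blocked=[]
Op 4: conn=30 S1=14 S2=25 S3=43 S4=25 blocked=[]
Op 5: conn=48 S1=14 S2=25 S3=43 S4=25 blocked=[]
Op 6: conn=70 S1=14 S2=25 S3=43 S4=25 blocked=[]
Op 7: conn=60 S1=14 S2=15 S3=43 S4=25 blocked=[]
Op 8: conn=52 S1=6 S2=15 S3=43 S4=25 blocked=[]
Op 9: conn=44 S1=-2 S2=15 S3=43 S4=25 blocked=[1]
Op 10: conn=34 S1=-2 S2=15 S3=43 S4=15 blocked=[1]

Answer: S1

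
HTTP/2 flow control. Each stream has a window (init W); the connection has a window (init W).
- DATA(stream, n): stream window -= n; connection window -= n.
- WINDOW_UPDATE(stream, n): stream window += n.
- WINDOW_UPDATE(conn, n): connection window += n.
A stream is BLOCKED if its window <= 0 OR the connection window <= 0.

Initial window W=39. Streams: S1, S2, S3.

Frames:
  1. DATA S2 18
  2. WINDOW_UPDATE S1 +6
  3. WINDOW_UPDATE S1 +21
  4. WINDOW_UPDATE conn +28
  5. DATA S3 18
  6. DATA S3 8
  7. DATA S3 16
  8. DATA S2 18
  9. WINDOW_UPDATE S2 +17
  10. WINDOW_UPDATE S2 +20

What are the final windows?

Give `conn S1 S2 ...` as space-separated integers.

Op 1: conn=21 S1=39 S2=21 S3=39 blocked=[]
Op 2: conn=21 S1=45 S2=21 S3=39 blocked=[]
Op 3: conn=21 S1=66 S2=21 S3=39 blocked=[]
Op 4: conn=49 S1=66 S2=21 S3=39 blocked=[]
Op 5: conn=31 S1=66 S2=21 S3=21 blocked=[]
Op 6: conn=23 S1=66 S2=21 S3=13 blocked=[]
Op 7: conn=7 S1=66 S2=21 S3=-3 blocked=[3]
Op 8: conn=-11 S1=66 S2=3 S3=-3 blocked=[1, 2, 3]
Op 9: conn=-11 S1=66 S2=20 S3=-3 blocked=[1, 2, 3]
Op 10: conn=-11 S1=66 S2=40 S3=-3 blocked=[1, 2, 3]

Answer: -11 66 40 -3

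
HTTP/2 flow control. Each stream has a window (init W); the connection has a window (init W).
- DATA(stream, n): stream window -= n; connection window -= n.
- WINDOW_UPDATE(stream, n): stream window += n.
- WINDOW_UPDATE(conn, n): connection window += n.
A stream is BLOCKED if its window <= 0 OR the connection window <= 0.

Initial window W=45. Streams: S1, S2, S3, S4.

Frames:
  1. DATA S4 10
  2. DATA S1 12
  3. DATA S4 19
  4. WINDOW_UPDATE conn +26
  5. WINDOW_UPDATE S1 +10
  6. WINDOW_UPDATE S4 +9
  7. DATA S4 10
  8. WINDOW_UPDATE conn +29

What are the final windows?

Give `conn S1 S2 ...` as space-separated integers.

Op 1: conn=35 S1=45 S2=45 S3=45 S4=35 blocked=[]
Op 2: conn=23 S1=33 S2=45 S3=45 S4=35 blocked=[]
Op 3: conn=4 S1=33 S2=45 S3=45 S4=16 blocked=[]
Op 4: conn=30 S1=33 S2=45 S3=45 S4=16 blocked=[]
Op 5: conn=30 S1=43 S2=45 S3=45 S4=16 blocked=[]
Op 6: conn=30 S1=43 S2=45 S3=45 S4=25 blocked=[]
Op 7: conn=20 S1=43 S2=45 S3=45 S4=15 blocked=[]
Op 8: conn=49 S1=43 S2=45 S3=45 S4=15 blocked=[]

Answer: 49 43 45 45 15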